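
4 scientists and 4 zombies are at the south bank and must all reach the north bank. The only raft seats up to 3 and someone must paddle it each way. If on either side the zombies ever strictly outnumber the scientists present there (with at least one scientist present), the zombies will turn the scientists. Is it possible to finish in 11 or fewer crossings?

Yes — this plan uses 9 crossings (≤ 11):
1. 2 zombies → the north bank.  (the south bank: 4S 2Z; the north bank: 0S 2Z)
2. 1 zombie ← the south bank.  (the south bank: 4S 3Z; the north bank: 0S 1Z)
3. 3 zombies → the north bank.  (the south bank: 4S 0Z; the north bank: 0S 4Z)
4. 1 zombie ← the south bank.  (the south bank: 4S 1Z; the north bank: 0S 3Z)
5. 3 scientists → the north bank.  (the south bank: 1S 1Z; the north bank: 3S 3Z)
6. 1 scientist and 1 zombie ← the south bank.  (the south bank: 2S 2Z; the north bank: 2S 2Z)
7. 2 scientists → the north bank.  (the south bank: 0S 2Z; the north bank: 4S 2Z)
8. 1 zombie ← the south bank.  (the south bank: 0S 3Z; the north bank: 4S 1Z)
9. 3 zombies → the north bank.  (the south bank: 0S 0Z; the north bank: 4S 4Z)

Yes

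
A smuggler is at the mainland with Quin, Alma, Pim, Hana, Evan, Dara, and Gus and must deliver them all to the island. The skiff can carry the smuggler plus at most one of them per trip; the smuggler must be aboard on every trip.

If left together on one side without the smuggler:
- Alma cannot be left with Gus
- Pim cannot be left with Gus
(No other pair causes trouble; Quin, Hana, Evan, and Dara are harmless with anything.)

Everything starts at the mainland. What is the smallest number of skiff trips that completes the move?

15

Counting alone: the smuggler can take at most 1 across per trip to the island, so moving all 7 needs at least 7 loaded trips out, with a return between consecutive ones — at least 13 crossings.
The safety rule pushes this higher. Following every safe sequence of crossings, the most of the 7 that can be at the island as the skiff arrives there on crossing 13 is 6 — never all 7.
So no plan with fewer than 15 crossings exists, and this one achieves 15:
1. Smuggler goes to the island with Gus.
2. Smuggler goes back to the mainland alone.
3. Smuggler goes to the island with Quin.
4. Smuggler goes back to the mainland alone.
5. Smuggler goes to the island with Alma.
6. Smuggler goes back to the mainland with Gus.
7. Smuggler goes to the island with Pim.
8. Smuggler goes back to the mainland alone.
9. Smuggler goes to the island with Hana.
10. Smuggler goes back to the mainland alone.
11. Smuggler goes to the island with Evan.
12. Smuggler goes back to the mainland alone.
13. Smuggler goes to the island with Dara.
14. Smuggler goes back to the mainland alone.
15. Smuggler goes to the island with Gus.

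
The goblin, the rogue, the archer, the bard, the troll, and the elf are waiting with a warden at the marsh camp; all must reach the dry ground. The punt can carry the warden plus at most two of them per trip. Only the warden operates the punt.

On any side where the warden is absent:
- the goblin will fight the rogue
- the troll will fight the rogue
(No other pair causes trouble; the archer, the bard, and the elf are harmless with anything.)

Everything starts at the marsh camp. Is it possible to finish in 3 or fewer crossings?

Counting alone: the warden can take at most 2 across per trip to the dry ground, so moving all 6 needs at least 3 loaded trips out, with a return between consecutive ones — at least 5 crossings.
Since 3 < 5, 3 crossings cannot be enough. (The shortest complete plan in fact takes 5:)
1. Warden goes to the dry ground with the goblin and the troll.
2. Warden goes back to the marsh camp alone.
3. Warden goes to the dry ground with the archer and the bard.
4. Warden goes back to the marsh camp alone.
5. Warden goes to the dry ground with the elf and the rogue.

No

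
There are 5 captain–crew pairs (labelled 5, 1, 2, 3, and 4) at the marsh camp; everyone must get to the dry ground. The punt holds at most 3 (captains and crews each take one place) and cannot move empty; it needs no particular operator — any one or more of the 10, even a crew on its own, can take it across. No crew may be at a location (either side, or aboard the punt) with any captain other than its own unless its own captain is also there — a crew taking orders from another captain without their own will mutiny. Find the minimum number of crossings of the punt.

Counting alone: each trip to the dry ground takes at most 3 across and each return brings at least 1 back, so after t trips out (and t−1 returns) at most 3t − (t−1) of the 10 are across; that first reaches 10 at t = 5, so at least 9 crossings are needed.
The safety rule pushes this higher. Following every safe sequence of crossings, the most of the 10 that can be at the dry ground as the punt arrives there on crossing 9 is 9 — never all 10.
So no plan with fewer than 11 crossings exists, and this one achieves 11:
1. captain 5 and crew 5 cross → the dry ground.
2. captain 5 crosses ← the marsh camp.
3. crew 1, crew 2, and crew 3 cross → the dry ground.
4. crew 5 crosses ← the marsh camp.
5. captain 1, captain 2, and captain 3 cross → the dry ground.
6. captain 1 and crew 1 cross ← the marsh camp.
7. captain 1, captain 4, and captain 5 cross → the dry ground.
8. crew 2 crosses ← the marsh camp.
9. crew 1 and crew 5 cross → the dry ground.
10. crew 5 crosses ← the marsh camp.
11. crew 2, crew 4, and crew 5 cross → the dry ground.

11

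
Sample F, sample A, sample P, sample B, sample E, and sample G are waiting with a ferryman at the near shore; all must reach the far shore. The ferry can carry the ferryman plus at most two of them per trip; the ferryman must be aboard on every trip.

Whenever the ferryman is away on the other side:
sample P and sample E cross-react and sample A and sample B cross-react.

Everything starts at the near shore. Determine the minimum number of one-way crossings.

5

Counting alone: the ferryman can take at most 2 across per trip to the far shore, so moving all 6 needs at least 3 loaded trips out, with a return between consecutive ones — at least 5 crossings.
The plan below uses exactly 5 crossings, so it is optimal:
1. Ferryman goes to the far shore with sample A and sample P.
2. Ferryman goes back to the near shore alone.
3. Ferryman goes to the far shore with sample F and sample G.
4. Ferryman goes back to the near shore alone.
5. Ferryman goes to the far shore with sample B and sample E.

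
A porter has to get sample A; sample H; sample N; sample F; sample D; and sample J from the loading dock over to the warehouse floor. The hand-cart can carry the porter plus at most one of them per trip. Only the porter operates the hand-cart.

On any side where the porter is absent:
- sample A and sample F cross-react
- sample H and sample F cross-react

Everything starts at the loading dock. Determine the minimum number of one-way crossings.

Counting alone: the porter can take at most 1 across per trip to the warehouse floor, so moving all 6 needs at least 6 loaded trips out, with a return between consecutive ones — at least 11 crossings.
The safety rule pushes this higher. Following every safe sequence of crossings, the most of the 6 that can be at the warehouse floor as the hand-cart arrives there on crossing 11 is 5 — never all 6.
So no plan with fewer than 13 crossings exists, and this one achieves 13:
1. Porter goes to the warehouse floor with sample F.  [the loading dock: sample A, sample D, sample H, sample J, sample N | the warehouse floor: sample F]
2. Porter goes back to the loading dock alone.  [the loading dock: sample A, sample D, sample H, sample J, sample N | the warehouse floor: sample F]
3. Porter goes to the warehouse floor with sample A.  [the loading dock: sample D, sample H, sample J, sample N | the warehouse floor: sample A, sample F]
4. Porter goes back to the loading dock with sample F.  [the loading dock: sample D, sample F, sample H, sample J, sample N | the warehouse floor: sample A]
5. Porter goes to the warehouse floor with sample H.  [the loading dock: sample D, sample F, sample J, sample N | the warehouse floor: sample A, sample H]
6. Porter goes back to the loading dock alone.  [the loading dock: sample D, sample F, sample J, sample N | the warehouse floor: sample A, sample H]
7. Porter goes to the warehouse floor with sample N.  [the loading dock: sample D, sample F, sample J | the warehouse floor: sample A, sample H, sample N]
8. Porter goes back to the loading dock alone.  [the loading dock: sample D, sample F, sample J | the warehouse floor: sample A, sample H, sample N]
9. Porter goes to the warehouse floor with sample D.  [the loading dock: sample F, sample J | the warehouse floor: sample A, sample D, sample H, sample N]
10. Porter goes back to the loading dock alone.  [the loading dock: sample F, sample J | the warehouse floor: sample A, sample D, sample H, sample N]
11. Porter goes to the warehouse floor with sample J.  [the loading dock: sample F | the warehouse floor: sample A, sample D, sample H, sample J, sample N]
12. Porter goes back to the loading dock alone.  [the loading dock: sample F | the warehouse floor: sample A, sample D, sample H, sample J, sample N]
13. Porter goes to the warehouse floor with sample F.  [the loading dock: — | the warehouse floor: sample A, sample D, sample F, sample H, sample J, sample N]

13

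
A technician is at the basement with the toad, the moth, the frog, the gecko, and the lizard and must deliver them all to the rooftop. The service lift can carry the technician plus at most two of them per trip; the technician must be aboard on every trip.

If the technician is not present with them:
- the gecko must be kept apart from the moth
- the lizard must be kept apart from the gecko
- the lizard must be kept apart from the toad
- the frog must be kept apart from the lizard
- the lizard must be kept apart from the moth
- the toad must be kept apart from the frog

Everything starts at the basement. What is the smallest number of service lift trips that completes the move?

impossible

Whatever the first load, the items left behind include a forbidden pair without the technician. No opening move is safe, so no plan exists.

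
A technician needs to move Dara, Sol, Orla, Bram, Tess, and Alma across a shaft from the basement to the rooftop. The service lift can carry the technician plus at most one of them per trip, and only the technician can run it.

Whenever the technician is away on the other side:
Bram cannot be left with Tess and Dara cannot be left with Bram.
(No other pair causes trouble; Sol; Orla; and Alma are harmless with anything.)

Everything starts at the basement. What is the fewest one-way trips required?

Counting alone: the technician can take at most 1 across per trip to the rooftop, so moving all 6 needs at least 6 loaded trips out, with a return between consecutive ones — at least 11 crossings.
The safety rule pushes this higher. Following every safe sequence of crossings, the most of the 6 that can be at the rooftop as the service lift arrives there on crossing 11 is 5 — never all 6.
So no plan with fewer than 13 crossings exists, and this one achieves 13:
1. Technician goes to the rooftop with Bram.  [the basement: Alma, Dara, Orla, Sol, Tess | the rooftop: Bram]
2. Technician goes back to the basement alone.  [the basement: Alma, Dara, Orla, Sol, Tess | the rooftop: Bram]
3. Technician goes to the rooftop with Dara.  [the basement: Alma, Orla, Sol, Tess | the rooftop: Bram, Dara]
4. Technician goes back to the basement with Bram.  [the basement: Alma, Bram, Orla, Sol, Tess | the rooftop: Dara]
5. Technician goes to the rooftop with Tess.  [the basement: Alma, Bram, Orla, Sol | the rooftop: Dara, Tess]
6. Technician goes back to the basement alone.  [the basement: Alma, Bram, Orla, Sol | the rooftop: Dara, Tess]
7. Technician goes to the rooftop with Sol.  [the basement: Alma, Bram, Orla | the rooftop: Dara, Sol, Tess]
8. Technician goes back to the basement alone.  [the basement: Alma, Bram, Orla | the rooftop: Dara, Sol, Tess]
9. Technician goes to the rooftop with Orla.  [the basement: Alma, Bram | the rooftop: Dara, Orla, Sol, Tess]
10. Technician goes back to the basement alone.  [the basement: Alma, Bram | the rooftop: Dara, Orla, Sol, Tess]
11. Technician goes to the rooftop with Alma.  [the basement: Bram | the rooftop: Alma, Dara, Orla, Sol, Tess]
12. Technician goes back to the basement alone.  [the basement: Bram | the rooftop: Alma, Dara, Orla, Sol, Tess]
13. Technician goes to the rooftop with Bram.  [the basement: — | the rooftop: Alma, Bram, Dara, Orla, Sol, Tess]

13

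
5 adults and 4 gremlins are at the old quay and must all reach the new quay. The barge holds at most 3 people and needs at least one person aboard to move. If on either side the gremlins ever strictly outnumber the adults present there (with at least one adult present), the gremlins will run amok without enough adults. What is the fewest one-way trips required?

Counting alone: each trip to the new quay takes at most 3 across and each return brings at least 1 back, so after t trips out (and t−1 returns) at most 3t − (t−1) of the 9 are across; that first reaches 9 at t = 4, so at least 7 crossings are needed.
The plan below uses exactly 7 crossings, so it is optimal:
1. 3 gremlins → the new quay.  (the old quay: 5A 1G; the new quay: 0A 3G)
2. 1 gremlin ← the old quay.  (the old quay: 5A 2G; the new quay: 0A 2G)
3. 3 adults → the new quay.  (the old quay: 2A 2G; the new quay: 3A 2G)
4. 1 adult ← the old quay.  (the old quay: 3A 2G; the new quay: 2A 2G)
5. 2 adults and 1 gremlin → the new quay.  (the old quay: 1A 1G; the new quay: 4A 3G)
6. 1 adult ← the old quay.  (the old quay: 2A 1G; the new quay: 3A 3G)
7. 2 adults and 1 gremlin → the new quay.  (the old quay: 0A 0G; the new quay: 5A 4G)

7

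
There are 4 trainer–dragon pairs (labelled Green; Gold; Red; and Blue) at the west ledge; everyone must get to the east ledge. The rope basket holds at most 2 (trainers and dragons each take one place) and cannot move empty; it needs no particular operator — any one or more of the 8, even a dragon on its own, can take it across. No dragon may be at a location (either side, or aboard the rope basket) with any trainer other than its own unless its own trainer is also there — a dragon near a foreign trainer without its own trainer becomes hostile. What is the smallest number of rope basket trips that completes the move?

impossible

Following every safe sequence of crossings from the start, the most of the 8 that can be at the east ledge as the rope basket arrives there on crossings 1, 3, 5 is 2, 3, 4 respectively; the best ever achieved is 4 of 8.
From crossing 7 on, no configuration arises that was not already reachable earlier: only 44 distinct safe configurations (who is on which side, and where the rope basket is) can ever be reached, none of them has everyone across, and every continuation just revisits them. So no valid plan exists.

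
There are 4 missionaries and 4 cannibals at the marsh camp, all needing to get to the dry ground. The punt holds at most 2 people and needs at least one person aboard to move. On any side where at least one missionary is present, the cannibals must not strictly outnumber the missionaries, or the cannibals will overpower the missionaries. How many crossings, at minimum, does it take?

Following every safe sequence of crossings from the start, the most of the 8 that can be at the dry ground as the punt arrives there on crossings 1, 3, 5 is 2, 3, 4 respectively; the best ever achieved is 4 of 8.
From crossing 7 on, no configuration arises that was not already reachable earlier: only 11 distinct safe configurations (who is on which side, and where the punt is) can ever be reached, none of them has everyone across, and every continuation just revisits them. They are: 0 missionaries + 0 cannibals across (punt back at the start); 0 missionaries + 1 cannibal across (punt there); 0 missionaries + 1 cannibal across (punt back at the start); 0 missionaries + 2 cannibals across (punt there); 0 missionaries + 2 cannibals across (punt back at the start); 0 missionaries + 3 cannibals across (punt there); 0 missionaries + 3 cannibals across (punt back at the start); 0 missionaries + 4 cannibals across (punt there); 1 missionary + 1 cannibal across (punt there); 1 missionary + 1 cannibal across (punt back at the start); 2 missionaries + 2 cannibals across (punt there). So no valid plan exists.

impossible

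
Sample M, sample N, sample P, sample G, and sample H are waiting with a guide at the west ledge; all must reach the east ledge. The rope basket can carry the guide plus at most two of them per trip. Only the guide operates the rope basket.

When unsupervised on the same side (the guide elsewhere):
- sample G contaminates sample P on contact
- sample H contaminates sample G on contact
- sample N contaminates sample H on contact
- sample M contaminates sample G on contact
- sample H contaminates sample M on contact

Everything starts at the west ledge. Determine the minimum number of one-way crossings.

Counting alone: the guide can take at most 2 across per trip to the east ledge, so moving all 5 needs at least 3 loaded trips out, with a return between consecutive ones — at least 5 crossings.
The safety rule pushes this higher. Following every safe sequence of crossings, the most of the 5 that can be at the east ledge as the rope basket arrives there on crossing 5 is 4 — never all 5.
So no plan with fewer than 7 crossings exists, and this one achieves 7:
1. Guide goes to the east ledge with sample G and sample H.  [the west ledge: sample M, sample N, sample P | the east ledge: sample G, sample H]
2. Guide goes back to the west ledge with sample G.  [the west ledge: sample G, sample M, sample N, sample P | the east ledge: sample H]
3. Guide goes to the east ledge with sample M and sample P.  [the west ledge: sample G, sample N | the east ledge: sample H, sample M, sample P]
4. Guide goes back to the west ledge with sample M.  [the west ledge: sample G, sample M, sample N | the east ledge: sample H, sample P]
5. Guide goes to the east ledge with sample M and sample N.  [the west ledge: sample G | the east ledge: sample H, sample M, sample N, sample P]
6. Guide goes back to the west ledge with sample H.  [the west ledge: sample G, sample H | the east ledge: sample M, sample N, sample P]
7. Guide goes to the east ledge with sample G and sample H.  [the west ledge: — | the east ledge: sample G, sample H, sample M, sample N, sample P]

7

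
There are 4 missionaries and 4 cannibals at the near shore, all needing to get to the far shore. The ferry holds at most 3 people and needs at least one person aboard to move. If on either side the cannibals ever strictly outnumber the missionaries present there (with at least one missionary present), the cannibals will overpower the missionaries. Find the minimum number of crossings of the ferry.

Counting alone: each trip to the far shore takes at most 3 across and each return brings at least 1 back, so after t trips out (and t−1 returns) at most 3t − (t−1) of the 8 are across; that first reaches 8 at t = 4, so at least 7 crossings are needed.
The safety rule pushes this higher. Following every safe sequence of crossings, the most of the 8 that can be at the far shore as the ferry arrives there on crossing 7 is 7 — never all 8.
So no plan with fewer than 9 crossings exists, and this one achieves 9:
1. 2 cannibals → the far shore.  (the near shore: 4M 2C; the far shore: 0M 2C)
2. 1 cannibal ← the near shore.  (the near shore: 4M 3C; the far shore: 0M 1C)
3. 3 cannibals → the far shore.  (the near shore: 4M 0C; the far shore: 0M 4C)
4. 1 cannibal ← the near shore.  (the near shore: 4M 1C; the far shore: 0M 3C)
5. 3 missionaries → the far shore.  (the near shore: 1M 1C; the far shore: 3M 3C)
6. 1 missionary and 1 cannibal ← the near shore.  (the near shore: 2M 2C; the far shore: 2M 2C)
7. 2 missionaries → the far shore.  (the near shore: 0M 2C; the far shore: 4M 2C)
8. 1 cannibal ← the near shore.  (the near shore: 0M 3C; the far shore: 4M 1C)
9. 3 cannibals → the far shore.  (the near shore: 0M 0C; the far shore: 4M 4C)

9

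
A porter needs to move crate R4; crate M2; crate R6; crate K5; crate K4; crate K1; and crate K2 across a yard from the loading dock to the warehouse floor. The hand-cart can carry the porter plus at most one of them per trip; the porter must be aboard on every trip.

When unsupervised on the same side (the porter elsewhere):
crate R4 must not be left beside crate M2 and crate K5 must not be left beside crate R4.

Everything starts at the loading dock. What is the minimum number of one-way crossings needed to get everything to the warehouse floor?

15

Counting alone: the porter can take at most 1 across per trip to the warehouse floor, so moving all 7 needs at least 7 loaded trips out, with a return between consecutive ones — at least 13 crossings.
The safety rule pushes this higher. Following every safe sequence of crossings, the most of the 7 that can be at the warehouse floor as the hand-cart arrives there on crossing 13 is 6 — never all 7.
So no plan with fewer than 15 crossings exists, and this one achieves 15:
1. Porter goes to the warehouse floor with crate R4.
2. Porter goes back to the loading dock alone.
3. Porter goes to the warehouse floor with crate M2.
4. Porter goes back to the loading dock with crate R4.
5. Porter goes to the warehouse floor with crate K5.
6. Porter goes back to the loading dock alone.
7. Porter goes to the warehouse floor with crate R6.
8. Porter goes back to the loading dock alone.
9. Porter goes to the warehouse floor with crate K4.
10. Porter goes back to the loading dock alone.
11. Porter goes to the warehouse floor with crate K1.
12. Porter goes back to the loading dock alone.
13. Porter goes to the warehouse floor with crate K2.
14. Porter goes back to the loading dock alone.
15. Porter goes to the warehouse floor with crate R4.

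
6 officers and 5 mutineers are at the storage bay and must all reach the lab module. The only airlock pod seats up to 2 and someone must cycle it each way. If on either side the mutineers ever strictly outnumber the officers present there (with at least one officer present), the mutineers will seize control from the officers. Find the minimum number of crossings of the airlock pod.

19

Counting alone: each trip to the lab module takes at most 2 across and each return brings at least 1 back, so after t trips out (and t−1 returns) at most 2t − (t−1) of the 11 are across; that first reaches 11 at t = 10, so at least 19 crossings are needed.
The plan below uses exactly 19 crossings, so it is optimal:
1. 2 mutineers → the lab module.  (the storage bay: 6O 3M; the lab module: 0O 2M)
2. 1 mutineer ← the storage bay.  (the storage bay: 6O 4M; the lab module: 0O 1M)
3. 2 mutineers → the lab module.  (the storage bay: 6O 2M; the lab module: 0O 3M)
4. 1 mutineer ← the storage bay.  (the storage bay: 6O 3M; the lab module: 0O 2M)
5. 2 officers → the lab module.  (the storage bay: 4O 3M; the lab module: 2O 2M)
6. 1 mutineer ← the storage bay.  (the storage bay: 4O 4M; the lab module: 2O 1M)
7. 1 officer and 1 mutineer → the lab module.  (the storage bay: 3O 3M; the lab module: 3O 2M)
8. 1 officer ← the storage bay.  (the storage bay: 4O 3M; the lab module: 2O 2M)
9. 1 officer and 1 mutineer → the lab module.  (the storage bay: 3O 2M; the lab module: 3O 3M)
10. 1 mutineer ← the storage bay.  (the storage bay: 3O 3M; the lab module: 3O 2M)
11. 1 officer and 1 mutineer → the lab module.  (the storage bay: 2O 2M; the lab module: 4O 3M)
12. 1 officer ← the storage bay.  (the storage bay: 3O 2M; the lab module: 3O 3M)
13. 1 officer and 1 mutineer → the lab module.  (the storage bay: 2O 1M; the lab module: 4O 4M)
14. 1 mutineer ← the storage bay.  (the storage bay: 2O 2M; the lab module: 4O 3M)
15. 1 officer and 1 mutineer → the lab module.  (the storage bay: 1O 1M; the lab module: 5O 4M)
16. 1 officer ← the storage bay.  (the storage bay: 2O 1M; the lab module: 4O 4M)
17. 1 officer and 1 mutineer → the lab module.  (the storage bay: 1O 0M; the lab module: 5O 5M)
18. 1 mutineer ← the storage bay.  (the storage bay: 1O 1M; the lab module: 5O 4M)
19. 1 officer and 1 mutineer → the lab module.  (the storage bay: 0O 0M; the lab module: 6O 5M)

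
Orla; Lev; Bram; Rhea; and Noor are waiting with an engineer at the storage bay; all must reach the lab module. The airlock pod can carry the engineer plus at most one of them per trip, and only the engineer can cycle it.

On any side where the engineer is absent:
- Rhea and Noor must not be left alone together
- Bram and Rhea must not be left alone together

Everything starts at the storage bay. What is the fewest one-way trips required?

11

Counting alone: the engineer can take at most 1 across per trip to the lab module, so moving all 5 needs at least 5 loaded trips out, with a return between consecutive ones — at least 9 crossings.
The safety rule pushes this higher. Following every safe sequence of crossings, the most of the 5 that can be at the lab module as the airlock pod arrives there on crossing 9 is 4 — never all 5.
So no plan with fewer than 11 crossings exists, and this one achieves 11:
1. Engineer goes to the lab module with Rhea.
2. Engineer goes back to the storage bay alone.
3. Engineer goes to the lab module with Orla.
4. Engineer goes back to the storage bay alone.
5. Engineer goes to the lab module with Lev.
6. Engineer goes back to the storage bay alone.
7. Engineer goes to the lab module with Bram.
8. Engineer goes back to the storage bay with Rhea.
9. Engineer goes to the lab module with Noor.
10. Engineer goes back to the storage bay alone.
11. Engineer goes to the lab module with Rhea.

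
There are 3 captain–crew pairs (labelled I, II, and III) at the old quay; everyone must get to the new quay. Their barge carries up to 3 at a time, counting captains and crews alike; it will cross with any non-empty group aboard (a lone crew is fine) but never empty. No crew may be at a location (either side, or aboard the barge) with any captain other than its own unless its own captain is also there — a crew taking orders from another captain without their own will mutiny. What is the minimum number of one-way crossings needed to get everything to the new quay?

Counting alone: each trip to the new quay takes at most 3 across and each return brings at least 1 back, so after t trips out (and t−1 returns) at most 3t − (t−1) of the 6 are across; that first reaches 6 at t = 3, so at least 5 crossings are needed.
The plan below uses exactly 5 crossings, so it is optimal:
1. captain I and crew I cross → the new quay.
2. captain I crosses ← the old quay.
3. captain I, captain II, and captain III cross → the new quay.
4. crew I crosses ← the old quay.
5. crew I, crew II, and crew III cross → the new quay.

5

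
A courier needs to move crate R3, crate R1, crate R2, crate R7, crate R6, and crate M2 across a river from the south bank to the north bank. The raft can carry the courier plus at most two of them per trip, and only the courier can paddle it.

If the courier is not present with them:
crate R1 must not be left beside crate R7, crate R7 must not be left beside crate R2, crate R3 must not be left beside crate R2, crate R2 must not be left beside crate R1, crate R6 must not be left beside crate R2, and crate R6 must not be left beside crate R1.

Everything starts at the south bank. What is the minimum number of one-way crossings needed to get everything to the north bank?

Counting alone: the courier can take at most 2 across per trip to the north bank, so moving all 6 needs at least 3 loaded trips out, with a return between consecutive ones — at least 5 crossings.
The safety rule pushes this higher. Following every safe sequence of crossings, the most of the 6 that can be at the north bank as the raft arrives there on crossings 5, 7 is 4, 5 respectively — never all 6.
So no plan with fewer than 9 crossings exists, and this one achieves 9:
1. Courier goes to the north bank with crate R1 and crate R2.  [the south bank: crate M2, crate R3, crate R6, crate R7 | the north bank: crate R1, crate R2]
2. Courier goes back to the south bank with crate R1.  [the south bank: crate M2, crate R1, crate R3, crate R6, crate R7 | the north bank: crate R2]
3. Courier goes to the north bank with crate R1 and crate R3.  [the south bank: crate M2, crate R6, crate R7 | the north bank: crate R1, crate R2, crate R3]
4. Courier goes back to the south bank with crate R2.  [the south bank: crate M2, crate R2, crate R6, crate R7 | the north bank: crate R1, crate R3]
5. Courier goes to the north bank with crate M2 and crate R2.  [the south bank: crate R6, crate R7 | the north bank: crate M2, crate R1, crate R2, crate R3]
6. Courier goes back to the south bank with crate R2.  [the south bank: crate R2, crate R6, crate R7 | the north bank: crate M2, crate R1, crate R3]
7. Courier goes to the north bank with crate R6 and crate R7.  [the south bank: crate R2 | the north bank: crate M2, crate R1, crate R3, crate R6, crate R7]
8. Courier goes back to the south bank with crate R1.  [the south bank: crate R1, crate R2 | the north bank: crate M2, crate R3, crate R6, crate R7]
9. Courier goes to the north bank with crate R1 and crate R2.  [the south bank: — | the north bank: crate M2, crate R1, crate R2, crate R3, crate R6, crate R7]

9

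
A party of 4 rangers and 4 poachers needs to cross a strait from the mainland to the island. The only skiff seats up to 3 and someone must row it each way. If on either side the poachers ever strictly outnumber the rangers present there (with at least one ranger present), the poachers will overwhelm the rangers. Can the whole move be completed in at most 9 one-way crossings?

Yes — this plan uses 9 crossings (≤ 9):
1. 2 poachers → the island.  (the mainland: 4R 2P; the island: 0R 2P)
2. 1 poacher ← the mainland.  (the mainland: 4R 3P; the island: 0R 1P)
3. 3 poachers → the island.  (the mainland: 4R 0P; the island: 0R 4P)
4. 1 poacher ← the mainland.  (the mainland: 4R 1P; the island: 0R 3P)
5. 3 rangers → the island.  (the mainland: 1R 1P; the island: 3R 3P)
6. 1 ranger and 1 poacher ← the mainland.  (the mainland: 2R 2P; the island: 2R 2P)
7. 2 rangers → the island.  (the mainland: 0R 2P; the island: 4R 2P)
8. 1 poacher ← the mainland.  (the mainland: 0R 3P; the island: 4R 1P)
9. 3 poachers → the island.  (the mainland: 0R 0P; the island: 4R 4P)

Yes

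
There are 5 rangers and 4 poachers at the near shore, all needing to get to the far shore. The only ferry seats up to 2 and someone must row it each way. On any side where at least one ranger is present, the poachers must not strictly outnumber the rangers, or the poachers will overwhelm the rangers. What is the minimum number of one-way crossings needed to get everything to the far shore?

Counting alone: each trip to the far shore takes at most 2 across and each return brings at least 1 back, so after t trips out (and t−1 returns) at most 2t − (t−1) of the 9 are across; that first reaches 9 at t = 8, so at least 15 crossings are needed.
The plan below uses exactly 15 crossings, so it is optimal:
1. 2 poachers → the far shore.  (the near shore: 5R 2P; the far shore: 0R 2P)
2. 1 poacher ← the near shore.  (the near shore: 5R 3P; the far shore: 0R 1P)
3. 2 poachers → the far shore.  (the near shore: 5R 1P; the far shore: 0R 3P)
4. 1 poacher ← the near shore.  (the near shore: 5R 2P; the far shore: 0R 2P)
5. 2 rangers → the far shore.  (the near shore: 3R 2P; the far shore: 2R 2P)
6. 1 poacher ← the near shore.  (the near shore: 3R 3P; the far shore: 2R 1P)
7. 1 ranger and 1 poacher → the far shore.  (the near shore: 2R 2P; the far shore: 3R 2P)
8. 1 ranger ← the near shore.  (the near shore: 3R 2P; the far shore: 2R 2P)
9. 1 ranger and 1 poacher → the far shore.  (the near shore: 2R 1P; the far shore: 3R 3P)
10. 1 poacher ← the near shore.  (the near shore: 2R 2P; the far shore: 3R 2P)
11. 1 ranger and 1 poacher → the far shore.  (the near shore: 1R 1P; the far shore: 4R 3P)
12. 1 ranger ← the near shore.  (the near shore: 2R 1P; the far shore: 3R 3P)
13. 1 ranger and 1 poacher → the far shore.  (the near shore: 1R 0P; the far shore: 4R 4P)
14. 1 poacher ← the near shore.  (the near shore: 1R 1P; the far shore: 4R 3P)
15. 1 ranger and 1 poacher → the far shore.  (the near shore: 0R 0P; the far shore: 5R 4P)

15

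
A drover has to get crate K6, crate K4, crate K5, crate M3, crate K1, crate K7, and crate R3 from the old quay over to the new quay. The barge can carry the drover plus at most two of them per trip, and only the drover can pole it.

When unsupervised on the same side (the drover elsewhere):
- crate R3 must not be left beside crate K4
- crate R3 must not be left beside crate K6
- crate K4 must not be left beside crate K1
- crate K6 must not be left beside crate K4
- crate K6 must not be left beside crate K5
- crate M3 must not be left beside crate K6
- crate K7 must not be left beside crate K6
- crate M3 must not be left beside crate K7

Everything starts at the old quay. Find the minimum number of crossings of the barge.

Whatever the first load, the items left behind include a forbidden pair without the drover. No opening move is safe, so no plan exists.

impossible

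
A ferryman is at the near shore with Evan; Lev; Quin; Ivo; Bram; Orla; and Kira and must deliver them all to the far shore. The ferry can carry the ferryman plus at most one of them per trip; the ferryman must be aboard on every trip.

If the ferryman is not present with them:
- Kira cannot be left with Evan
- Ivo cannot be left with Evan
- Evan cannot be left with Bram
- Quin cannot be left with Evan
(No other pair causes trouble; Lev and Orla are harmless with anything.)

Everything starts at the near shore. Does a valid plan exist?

No

Following every safe sequence of crossings from the start, the most of the 7 that can be at the far shore as the ferry arrives there on crossings 1, 3, 5, 7 is 1, 2, 3, 4 respectively; the best ever achieved is 4 of 7.
From crossing 9 on, no configuration arises that was not already reachable earlier: only 44 distinct safe configurations (who is on which side, and where the ferry is) can ever be reached, none of them has everyone across, and every continuation just revisits them. So no valid plan exists.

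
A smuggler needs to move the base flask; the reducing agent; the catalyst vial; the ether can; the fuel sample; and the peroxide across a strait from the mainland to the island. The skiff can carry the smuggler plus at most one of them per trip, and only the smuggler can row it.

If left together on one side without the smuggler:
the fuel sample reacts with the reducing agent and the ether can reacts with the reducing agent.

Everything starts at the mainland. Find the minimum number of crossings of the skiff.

Counting alone: the smuggler can take at most 1 across per trip to the island, so moving all 6 needs at least 6 loaded trips out, with a return between consecutive ones — at least 11 crossings.
The safety rule pushes this higher. Following every safe sequence of crossings, the most of the 6 that can be at the island as the skiff arrives there on crossing 11 is 5 — never all 6.
So no plan with fewer than 13 crossings exists, and this one achieves 13:
1. Smuggler goes to the island with the reducing agent.
2. Smuggler goes back to the mainland alone.
3. Smuggler goes to the island with the base flask.
4. Smuggler goes back to the mainland alone.
5. Smuggler goes to the island with the catalyst vial.
6. Smuggler goes back to the mainland alone.
7. Smuggler goes to the island with the ether can.
8. Smuggler goes back to the mainland with the reducing agent.
9. Smuggler goes to the island with the fuel sample.
10. Smuggler goes back to the mainland alone.
11. Smuggler goes to the island with the peroxide.
12. Smuggler goes back to the mainland alone.
13. Smuggler goes to the island with the reducing agent.

13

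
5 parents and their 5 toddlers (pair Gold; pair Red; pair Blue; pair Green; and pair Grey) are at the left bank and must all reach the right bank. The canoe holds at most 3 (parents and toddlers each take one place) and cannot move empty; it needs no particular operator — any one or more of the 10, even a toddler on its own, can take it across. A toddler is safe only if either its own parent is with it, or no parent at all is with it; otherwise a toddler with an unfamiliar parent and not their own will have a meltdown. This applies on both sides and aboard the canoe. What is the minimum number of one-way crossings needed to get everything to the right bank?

Counting alone: each trip to the right bank takes at most 3 across and each return brings at least 1 back, so after t trips out (and t−1 returns) at most 3t − (t−1) of the 10 are across; that first reaches 10 at t = 5, so at least 9 crossings are needed.
The safety rule pushes this higher. Following every safe sequence of crossings, the most of the 10 that can be at the right bank as the canoe arrives there on crossing 9 is 9 — never all 10.
So no plan with fewer than 11 crossings exists, and this one achieves 11:
1. parent Gold and toddler Gold cross → the right bank.
2. parent Gold crosses ← the left bank.
3. toddler Blue, toddler Green, and toddler Red cross → the right bank.
4. toddler Gold crosses ← the left bank.
5. parent Blue, parent Green, and parent Red cross → the right bank.
6. parent Red and toddler Red cross ← the left bank.
7. parent Gold, parent Grey, and parent Red cross → the right bank.
8. toddler Blue crosses ← the left bank.
9. toddler Gold and toddler Red cross → the right bank.
10. toddler Gold crosses ← the left bank.
11. toddler Blue, toddler Gold, and toddler Grey cross → the right bank.

11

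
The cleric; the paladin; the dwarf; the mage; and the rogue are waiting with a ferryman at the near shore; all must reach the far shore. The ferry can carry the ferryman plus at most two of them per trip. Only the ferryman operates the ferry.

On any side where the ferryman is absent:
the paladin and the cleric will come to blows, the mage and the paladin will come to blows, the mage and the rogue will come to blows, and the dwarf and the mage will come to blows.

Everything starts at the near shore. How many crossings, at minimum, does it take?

5

Counting alone: the ferryman can take at most 2 across per trip to the far shore, so moving all 5 needs at least 3 loaded trips out, with a return between consecutive ones — at least 5 crossings.
The plan below uses exactly 5 crossings, so it is optimal:
1. Ferryman goes to the far shore with the cleric and the mage.  [the near shore: the dwarf, the paladin, the rogue | the far shore: the cleric, the mage]
2. Ferryman goes back to the near shore alone.  [the near shore: the dwarf, the paladin, the rogue | the far shore: the cleric, the mage]
3. Ferryman goes to the far shore with the dwarf and the rogue.  [the near shore: the paladin | the far shore: the cleric, the dwarf, the mage, the rogue]
4. Ferryman goes back to the near shore with the mage.  [the near shore: the mage, the paladin | the far shore: the cleric, the dwarf, the rogue]
5. Ferryman goes to the far shore with the mage and the paladin.  [the near shore: — | the far shore: the cleric, the dwarf, the mage, the paladin, the rogue]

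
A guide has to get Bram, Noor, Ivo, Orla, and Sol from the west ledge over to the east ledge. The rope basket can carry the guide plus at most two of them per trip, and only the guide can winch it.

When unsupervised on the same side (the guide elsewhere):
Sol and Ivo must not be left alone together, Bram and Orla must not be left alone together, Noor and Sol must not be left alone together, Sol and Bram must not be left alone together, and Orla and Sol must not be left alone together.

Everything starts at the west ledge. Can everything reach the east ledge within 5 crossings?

Counting alone: the guide can take at most 2 across per trip to the east ledge, so moving all 5 needs at least 3 loaded trips out, with a return between consecutive ones — at least 5 crossings.
The safety rule pushes this higher. Following every safe sequence of crossings, the most of the 5 that can be at the east ledge as the rope basket arrives there on crossing 5 is 4 — never all 5.
So the move cannot be finished within 5 crossings. (The shortest complete plan takes 7:)
1. Guide goes to the east ledge with Bram and Sol.  [the west ledge: Ivo, Noor, Orla | the east ledge: Bram, Sol]
2. Guide goes back to the west ledge with Bram.  [the west ledge: Bram, Ivo, Noor, Orla | the east ledge: Sol]
3. Guide goes to the east ledge with Bram and Noor.  [the west ledge: Ivo, Orla | the east ledge: Bram, Noor, Sol]
4. Guide goes back to the west ledge with Sol.  [the west ledge: Ivo, Orla, Sol | the east ledge: Bram, Noor]
5. Guide goes to the east ledge with Ivo and Orla.  [the west ledge: Sol | the east ledge: Bram, Ivo, Noor, Orla]
6. Guide goes back to the west ledge with Bram.  [the west ledge: Bram, Sol | the east ledge: Ivo, Noor, Orla]
7. Guide goes to the east ledge with Bram and Sol.  [the west ledge: — | the east ledge: Bram, Ivo, Noor, Orla, Sol]

No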